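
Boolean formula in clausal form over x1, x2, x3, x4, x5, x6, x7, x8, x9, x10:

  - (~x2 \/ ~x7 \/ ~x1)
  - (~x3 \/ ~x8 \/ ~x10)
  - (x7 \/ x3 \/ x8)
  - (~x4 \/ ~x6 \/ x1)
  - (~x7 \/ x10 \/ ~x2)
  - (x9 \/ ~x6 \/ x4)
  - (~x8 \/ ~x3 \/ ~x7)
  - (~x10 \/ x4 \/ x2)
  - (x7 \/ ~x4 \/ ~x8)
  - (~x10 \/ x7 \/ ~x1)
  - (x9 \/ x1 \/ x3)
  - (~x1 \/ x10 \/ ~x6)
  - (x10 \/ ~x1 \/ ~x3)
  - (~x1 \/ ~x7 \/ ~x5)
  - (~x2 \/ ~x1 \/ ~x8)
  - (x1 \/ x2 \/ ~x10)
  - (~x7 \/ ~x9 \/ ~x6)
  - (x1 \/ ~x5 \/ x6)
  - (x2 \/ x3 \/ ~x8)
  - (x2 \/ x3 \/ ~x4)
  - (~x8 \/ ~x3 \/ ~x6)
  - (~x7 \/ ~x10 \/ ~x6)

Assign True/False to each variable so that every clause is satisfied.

x1=0, x2=1, x3=0, x4=0, x5=0, x6=1, x7=0, x8=1, x9=1, x10=0

Check each clause:
  1. (~x2 \/ ~x7 \/ ~x1) — ~x7 is true.
  2. (~x3 \/ ~x8 \/ ~x10) — ~x3 is true.
  3. (x8 \/ x3 \/ x7) — x8 is true.
  4. (~x4 \/ x1 \/ ~x6) — ~x4 is true.
  5. (x10 \/ ~x2 \/ ~x7) — ~x7 is true.
  6. (x9 \/ ~x6 \/ x4) — x9 is true.
  7. (~x3 \/ ~x7 \/ ~x8) — ~x7 is true.
  8. (~x10 \/ x2 \/ x4) — x2 is true.
  9. (x7 \/ ~x8 \/ ~x4) — ~x4 is true.
  10. (~x10 \/ x7 \/ ~x1) — ~x1 is true.
  11. (x1 \/ x9 \/ x3) — x9 is true.
  12. (~x1 \/ ~x6 \/ x10) — ~x1 is true.
  13. (x10 \/ ~x3 \/ ~x1) — ~x3 is true.
  14. (~x5 \/ ~x1 \/ ~x7) — ~x7 is true.
  15. (~x8 \/ ~x2 \/ ~x1) — ~x1 is true.
  16. (x2 \/ x1 \/ ~x10) — x2 is true.
  17. (~x9 \/ ~x6 \/ ~x7) — ~x7 is true.
  18. (x1 \/ ~x5 \/ x6) — ~x5 is true.
  19. (~x8 \/ x3 \/ x2) — x2 is true.
  20. (x2 \/ ~x4 \/ x3) — x2 is true.
  21. (~x3 \/ ~x8 \/ ~x6) — ~x3 is true.
  22. (~x10 \/ ~x7 \/ ~x6) — ~x7 is true.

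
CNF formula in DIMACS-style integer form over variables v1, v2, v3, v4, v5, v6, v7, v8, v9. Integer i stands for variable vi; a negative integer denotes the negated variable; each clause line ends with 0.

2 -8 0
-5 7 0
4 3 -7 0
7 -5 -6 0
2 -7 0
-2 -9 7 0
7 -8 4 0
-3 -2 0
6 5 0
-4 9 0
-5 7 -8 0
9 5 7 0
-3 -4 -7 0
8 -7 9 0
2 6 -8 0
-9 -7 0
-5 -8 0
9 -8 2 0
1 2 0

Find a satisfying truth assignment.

v1 = True, v2 = False, v3 = True, v4 = True, v5 = False, v6 = True, v7 = False, v8 = False, v9 = True

Pure literal: v1 appears only positively; assign v1 = True.
Set v2 = False and propagate.
  then v8 is forced to False.
  then v7 is forced to False.
  then v5 is forced to False.
  then v6 is forced to True.
  then v9 is forced to True.
v3, v4 are now unconstrained; take v3 = True, v4 = True.
Every clause has at least one true literal under this assignment.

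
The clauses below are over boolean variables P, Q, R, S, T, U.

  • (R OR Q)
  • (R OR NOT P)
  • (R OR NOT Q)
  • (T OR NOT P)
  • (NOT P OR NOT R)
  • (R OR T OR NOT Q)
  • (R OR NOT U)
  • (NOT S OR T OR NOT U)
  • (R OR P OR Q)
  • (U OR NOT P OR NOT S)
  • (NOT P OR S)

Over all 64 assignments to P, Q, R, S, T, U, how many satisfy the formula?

Case analysis on R and P:
  R=T, P=T: a clause becomes empty — 0.
  R=T, P=F: Q free; 7 ways for (S,T,U) × 2^1 = 14.
  R=F, P=T: a clause becomes empty — 0.
  R=F, P=F: a clause becomes empty — 0.
Total: 0 + 14 + 0 + 0 = 14.

14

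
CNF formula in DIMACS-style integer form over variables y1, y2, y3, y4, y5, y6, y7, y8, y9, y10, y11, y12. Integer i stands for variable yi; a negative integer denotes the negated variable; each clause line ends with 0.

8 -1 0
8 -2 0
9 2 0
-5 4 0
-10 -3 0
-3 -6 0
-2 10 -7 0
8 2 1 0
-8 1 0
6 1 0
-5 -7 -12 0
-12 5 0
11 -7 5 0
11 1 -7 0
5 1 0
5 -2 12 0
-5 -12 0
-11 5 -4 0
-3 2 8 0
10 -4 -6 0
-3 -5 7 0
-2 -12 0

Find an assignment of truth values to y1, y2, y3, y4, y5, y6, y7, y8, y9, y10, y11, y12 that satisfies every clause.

y1 = True, y2 = True, y3 = False, y4 = True, y5 = True, y6 = False, y7 = False, y8 = True, y9 = False, y10 = True, y11 = False, y12 = False

y3 occurs only negated in the remaining clauses — set y3 = False.
Try y1 = True.
  then y8 is forced to True.
Set y2 = True and propagate.
  then y12 is forced to False.
  then y5 is forced to True.
  then y4 is forced to True.
For the remaining variables, y6 = False, y7 = False, y9 = False, y10 = True, y11 = False works.
Every clause has at least one true literal under this assignment.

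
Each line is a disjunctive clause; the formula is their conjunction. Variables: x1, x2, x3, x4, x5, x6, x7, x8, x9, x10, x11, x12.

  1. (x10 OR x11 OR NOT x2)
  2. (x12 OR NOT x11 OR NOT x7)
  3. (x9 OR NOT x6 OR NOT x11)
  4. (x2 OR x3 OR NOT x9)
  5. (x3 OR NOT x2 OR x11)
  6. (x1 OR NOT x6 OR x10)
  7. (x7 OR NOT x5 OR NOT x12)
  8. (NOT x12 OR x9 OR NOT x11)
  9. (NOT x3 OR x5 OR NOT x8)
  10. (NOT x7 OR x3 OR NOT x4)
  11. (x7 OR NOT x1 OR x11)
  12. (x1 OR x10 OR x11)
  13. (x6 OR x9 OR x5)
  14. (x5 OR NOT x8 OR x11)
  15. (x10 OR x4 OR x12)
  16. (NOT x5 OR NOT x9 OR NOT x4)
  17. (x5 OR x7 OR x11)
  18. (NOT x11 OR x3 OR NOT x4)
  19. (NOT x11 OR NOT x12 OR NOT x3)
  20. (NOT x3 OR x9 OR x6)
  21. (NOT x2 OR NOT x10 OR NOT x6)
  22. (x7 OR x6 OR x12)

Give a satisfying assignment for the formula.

Pure literal: x8 appears only negated; assign x8 = False.
Try x1 = True.
For the remaining variables, x2 = False, x3 = True, x4 = True, x5 = True, x6 = True, x7 = True, x9 = False, x10 = True, x11 = False, x12 = True works.
Every clause has at least one true literal under this assignment.

x1=T, x2=F, x3=T, x4=T, x5=T, x6=T, x7=T, x8=F, x9=F, x10=T, x11=F, x12=T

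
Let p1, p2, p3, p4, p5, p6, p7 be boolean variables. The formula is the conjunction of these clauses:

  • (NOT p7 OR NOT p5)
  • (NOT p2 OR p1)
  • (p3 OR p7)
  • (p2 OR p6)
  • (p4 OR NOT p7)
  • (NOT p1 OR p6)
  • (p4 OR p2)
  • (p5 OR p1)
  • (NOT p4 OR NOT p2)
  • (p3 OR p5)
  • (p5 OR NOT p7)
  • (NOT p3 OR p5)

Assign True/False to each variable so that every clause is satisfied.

p1 = True, p2 = True, p3 = True, p4 = False, p5 = True, p6 = True, p7 = False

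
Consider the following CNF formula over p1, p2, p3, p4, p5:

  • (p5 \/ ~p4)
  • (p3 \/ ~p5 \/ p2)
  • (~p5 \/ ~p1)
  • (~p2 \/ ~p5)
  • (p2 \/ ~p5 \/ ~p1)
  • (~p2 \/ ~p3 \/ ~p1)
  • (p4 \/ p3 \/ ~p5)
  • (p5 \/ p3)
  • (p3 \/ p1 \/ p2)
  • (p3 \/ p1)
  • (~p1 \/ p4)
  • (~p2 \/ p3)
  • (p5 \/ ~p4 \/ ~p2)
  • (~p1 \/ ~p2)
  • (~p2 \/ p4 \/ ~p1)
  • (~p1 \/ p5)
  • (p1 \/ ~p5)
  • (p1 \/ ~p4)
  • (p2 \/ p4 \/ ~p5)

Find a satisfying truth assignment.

Try p1 = False.
  then p3 is forced to True.
  then p5 is forced to False.
  then p4 is forced to False.
p2 is now unconstrained; take p2 = True.
Check each clause:
  1. (p5 \/ ~p4) — ~p4 is true.
  2. (p2 \/ p3 \/ ~p5) — p3 is true.
  3. (~p5 \/ ~p1) — ~p5 is true.
  4. (~p5 \/ ~p2) — ~p5 is true.
  5. (p2 \/ ~p5 \/ ~p1) — p2 is true.
  6. (~p2 \/ ~p1 \/ ~p3) — ~p1 is true.
  7. (~p5 \/ p4 \/ p3) — p3 is true.
  8. (p3 \/ p5) — p3 is true.
  9. (p1 \/ p3 \/ p2) — p2 is true.
  10. (p3 \/ p1) — p3 is true.
  11. (p4 \/ ~p1) — ~p1 is true.
  12. (p3 \/ ~p2) — p3 is true.
  13. (~p4 \/ ~p2 \/ p5) — ~p4 is true.
  14. (~p2 \/ ~p1) — ~p1 is true.
  15. (~p1 \/ p4 \/ ~p2) — ~p1 is true.
  16. (p5 \/ ~p1) — ~p1 is true.
  17. (p1 \/ ~p5) — ~p5 is true.
  18. (p1 \/ ~p4) — ~p4 is true.
  19. (p4 \/ ~p5 \/ p2) — p2 is true.

p1=F, p2=T, p3=T, p4=F, p5=F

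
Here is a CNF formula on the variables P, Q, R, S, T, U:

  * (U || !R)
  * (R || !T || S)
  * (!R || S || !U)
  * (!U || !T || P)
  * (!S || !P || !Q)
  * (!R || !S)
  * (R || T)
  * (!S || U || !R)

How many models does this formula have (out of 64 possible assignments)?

4

The models are:
  P=0 Q=0 R=0 S=1 T=1 U=0
  P=0 Q=1 R=0 S=1 T=1 U=0
  P=1 Q=0 R=0 S=1 T=1 U=0
  P=1 Q=0 R=0 S=1 T=1 U=1
That's 4 in total.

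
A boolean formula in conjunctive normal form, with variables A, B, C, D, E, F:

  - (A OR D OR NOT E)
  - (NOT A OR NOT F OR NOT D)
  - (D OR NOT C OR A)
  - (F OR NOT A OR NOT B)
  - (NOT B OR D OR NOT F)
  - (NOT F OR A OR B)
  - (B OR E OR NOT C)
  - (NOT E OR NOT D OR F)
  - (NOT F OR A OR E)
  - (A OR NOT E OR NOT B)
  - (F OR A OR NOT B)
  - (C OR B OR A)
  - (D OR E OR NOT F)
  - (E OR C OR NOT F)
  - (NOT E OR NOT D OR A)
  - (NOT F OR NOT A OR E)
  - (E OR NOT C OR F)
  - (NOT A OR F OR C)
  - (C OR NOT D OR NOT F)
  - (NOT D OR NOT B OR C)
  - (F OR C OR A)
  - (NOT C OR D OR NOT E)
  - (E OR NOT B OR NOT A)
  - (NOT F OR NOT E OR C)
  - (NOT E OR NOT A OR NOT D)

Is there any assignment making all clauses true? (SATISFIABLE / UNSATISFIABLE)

UNSATISFIABLE

A = True:
  F = True:
    propagation gives D=False, B=False, E=True, C=False; an empty clause results — contradiction.
  F = False:
    propagation gives B=False, C=True, E=True, D=False; an empty clause results — contradiction.
A = False:
  E = True:
    propagation gives D=True; an empty clause results — contradiction.
  E = False:
    propagation gives F=False, B=False, C=False; an empty clause results — contradiction.
Every branch closes, so no satisfying assignment exists.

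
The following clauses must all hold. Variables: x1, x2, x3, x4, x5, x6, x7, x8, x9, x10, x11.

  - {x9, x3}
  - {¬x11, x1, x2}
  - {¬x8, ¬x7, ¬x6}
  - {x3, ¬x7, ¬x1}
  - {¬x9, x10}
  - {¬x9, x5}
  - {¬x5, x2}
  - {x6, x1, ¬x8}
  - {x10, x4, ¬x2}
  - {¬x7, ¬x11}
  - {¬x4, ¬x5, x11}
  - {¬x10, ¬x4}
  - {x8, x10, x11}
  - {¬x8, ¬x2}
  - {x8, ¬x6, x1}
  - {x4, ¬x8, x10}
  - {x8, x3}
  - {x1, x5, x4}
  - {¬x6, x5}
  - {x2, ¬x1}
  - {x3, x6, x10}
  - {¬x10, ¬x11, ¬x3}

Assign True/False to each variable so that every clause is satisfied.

x7 occurs only negated in the remaining clauses — set x7 = False.
Try x1 = False.
The remaining clauses are satisfied by x2 = True, x3 = True, x4 = True, x5 = True, x6 = False, x8 = False, x9 = False, x10 = False, x11 = True.
Every clause has at least one true literal under this assignment.

x1=False, x2=True, x3=True, x4=True, x5=True, x6=False, x7=False, x8=False, x9=False, x10=False, x11=True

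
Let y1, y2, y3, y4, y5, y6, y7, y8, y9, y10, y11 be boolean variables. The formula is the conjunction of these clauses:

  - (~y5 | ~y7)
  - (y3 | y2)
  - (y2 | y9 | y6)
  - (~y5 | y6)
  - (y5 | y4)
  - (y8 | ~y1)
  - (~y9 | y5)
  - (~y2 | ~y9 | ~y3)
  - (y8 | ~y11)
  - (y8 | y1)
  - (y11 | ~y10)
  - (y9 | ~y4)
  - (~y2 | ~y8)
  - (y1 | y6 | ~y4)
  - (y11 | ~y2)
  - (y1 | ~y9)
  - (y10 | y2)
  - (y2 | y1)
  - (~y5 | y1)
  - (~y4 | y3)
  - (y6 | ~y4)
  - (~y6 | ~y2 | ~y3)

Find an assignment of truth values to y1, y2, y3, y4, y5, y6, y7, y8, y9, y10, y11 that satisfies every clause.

y1=T, y2=F, y3=T, y4=F, y5=T, y6=T, y7=F, y8=T, y9=T, y10=T, y11=T

Check each clause:
  1. (~y7 | ~y5) — ~y7 is true.
  2. (y2 | y3) — y3 is true.
  3. (y6 | y2 | y9) — y9 is true.
  4. (~y5 | y6) — y6 is true.
  5. (y4 | y5) — y5 is true.
  6. (y8 | ~y1) — y8 is true.
  7. (y5 | ~y9) — y5 is true.
  8. (~y2 | ~y3 | ~y9) — ~y2 is true.
  9. (~y11 | y8) — y8 is true.
  10. (y1 | y8) — y8 is true.
  11. (~y10 | y11) — y11 is true.
  12. (y9 | ~y4) — y9 is true.
  13. (~y8 | ~y2) — ~y2 is true.
  14. (y1 | y6 | ~y4) — y1 is true.
  15. (y11 | ~y2) — y11 is true.
  16. (~y9 | y1) — y1 is true.
  17. (y2 | y10) — y10 is true.
  18. (y2 | y1) — y1 is true.
  19. (y1 | ~y5) — y1 is true.
  20. (~y4 | y3) — y3 is true.
  21. (y6 | ~y4) — ~y4 is true.
  22. (~y6 | ~y3 | ~y2) — ~y2 is true.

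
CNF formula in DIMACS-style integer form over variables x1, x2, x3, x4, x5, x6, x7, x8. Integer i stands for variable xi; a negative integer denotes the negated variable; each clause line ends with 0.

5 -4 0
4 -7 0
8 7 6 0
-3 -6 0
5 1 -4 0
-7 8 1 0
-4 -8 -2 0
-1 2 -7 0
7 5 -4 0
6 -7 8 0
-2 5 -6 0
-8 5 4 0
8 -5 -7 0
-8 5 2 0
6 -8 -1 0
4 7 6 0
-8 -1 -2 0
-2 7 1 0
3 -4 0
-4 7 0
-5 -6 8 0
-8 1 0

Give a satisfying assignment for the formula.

x1=F, x2=F, x3=F, x4=F, x5=F, x6=T, x7=F, x8=F

Set x1 = False and propagate.
  then x8 is forced to False.
  then x7 is forced to False.
  then x6 is forced to True.
  then x3 is forced to False.
  then x2 is forced to False.
  then x4 is forced to False.
  then x5 is forced to False.
Check each clause:
  1. (!x4 || x5) — !x4 is true.
  2. (x4 || !x7) — !x7 is true.
  3. (x6 || x7 || x8) — x6 is true.
  4. (!x6 || !x3) — !x3 is true.
  5. (x1 || !x4 || x5) — !x4 is true.
  6. (x8 || !x7 || x1) — !x7 is true.
  7. (!x2 || !x4 || !x8) — !x8 is true.
  8. (!x1 || !x7 || x2) — !x7 is true.
  9. (x7 || x5 || !x4) — !x4 is true.
  10. (!x7 || x6 || x8) — !x7 is true.
  11. (x5 || !x2 || !x6) — !x2 is true.
  12. (!x8 || x4 || x5) — !x8 is true.
  13. (!x5 || !x7 || x8) — !x7 is true.
  14. (!x8 || x5 || x2) — !x8 is true.
  15. (x6 || !x8 || !x1) — !x8 is true.
  16. (x7 || x4 || x6) — x6 is true.
  17. (!x8 || !x2 || !x1) — !x8 is true.
  18. (!x2 || x1 || x7) — !x2 is true.
  19. (!x4 || x3) — !x4 is true.
  20. (x7 || !x4) — !x4 is true.
  21. (!x5 || x8 || !x6) — !x5 is true.
  22. (x1 || !x8) — !x8 is true.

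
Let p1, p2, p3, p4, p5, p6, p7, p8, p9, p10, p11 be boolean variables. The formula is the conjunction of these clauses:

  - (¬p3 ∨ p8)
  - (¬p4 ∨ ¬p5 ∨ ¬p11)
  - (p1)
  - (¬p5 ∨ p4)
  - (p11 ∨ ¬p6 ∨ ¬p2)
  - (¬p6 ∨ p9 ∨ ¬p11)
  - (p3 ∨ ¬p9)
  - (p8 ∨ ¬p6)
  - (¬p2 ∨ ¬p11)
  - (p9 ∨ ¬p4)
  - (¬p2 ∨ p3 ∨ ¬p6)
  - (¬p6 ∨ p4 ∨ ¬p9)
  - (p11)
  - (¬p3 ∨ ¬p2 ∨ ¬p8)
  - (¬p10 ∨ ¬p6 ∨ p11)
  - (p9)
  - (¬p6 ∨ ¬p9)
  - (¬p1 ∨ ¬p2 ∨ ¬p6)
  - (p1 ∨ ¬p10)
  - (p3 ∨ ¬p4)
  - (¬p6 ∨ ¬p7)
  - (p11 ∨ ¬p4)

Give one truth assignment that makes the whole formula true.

The clause (p1) is unit: p1 must be True.
The clause (p11) is unit: p11 must be True.
(¬p2) is a unit clause, so p2 = False.
(p9) is a unit clause, so p9 = True.
The clause (p3) is unit: p3 must be True.
(p8) is a unit clause, so p8 = True.
The clause (¬p6) is unit: p6 must be False.
p5 occurs only negated in the remaining clauses — set p5 = False.
p4, p7, p10 are now unconstrained; take p4 = True, p7 = False, p10 = False.

p1=T  p2=F  p3=T  p4=T  p5=F  p6=F  p7=F  p8=T  p9=T  p10=F  p11=T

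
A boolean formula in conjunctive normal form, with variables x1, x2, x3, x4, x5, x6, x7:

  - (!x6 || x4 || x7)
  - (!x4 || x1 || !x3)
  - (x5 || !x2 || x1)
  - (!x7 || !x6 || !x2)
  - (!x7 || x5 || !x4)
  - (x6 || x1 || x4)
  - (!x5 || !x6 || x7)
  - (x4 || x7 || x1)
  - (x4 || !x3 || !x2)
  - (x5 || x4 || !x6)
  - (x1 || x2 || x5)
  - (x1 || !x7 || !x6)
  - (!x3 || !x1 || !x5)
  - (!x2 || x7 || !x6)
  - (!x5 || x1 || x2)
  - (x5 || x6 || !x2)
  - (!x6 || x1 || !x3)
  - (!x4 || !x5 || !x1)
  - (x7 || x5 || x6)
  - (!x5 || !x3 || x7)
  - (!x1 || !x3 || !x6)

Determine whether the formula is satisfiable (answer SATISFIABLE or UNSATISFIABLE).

SATISFIABLE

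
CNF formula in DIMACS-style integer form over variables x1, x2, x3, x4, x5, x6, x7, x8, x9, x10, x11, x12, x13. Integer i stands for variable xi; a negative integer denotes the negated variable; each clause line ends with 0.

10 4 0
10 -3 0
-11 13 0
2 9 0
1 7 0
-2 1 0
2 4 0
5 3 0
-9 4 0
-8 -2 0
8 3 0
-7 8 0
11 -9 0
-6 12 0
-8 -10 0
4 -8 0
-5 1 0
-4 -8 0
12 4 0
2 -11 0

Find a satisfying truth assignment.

x1=1  x2=1  x3=1  x4=1  x5=1  x6=1  x7=0  x8=0  x9=0  x10=1  x11=0  x12=1  x13=0

x1 occurs only positively in the remaining clauses — set x1 = True.
Pure literal: x12 appears only positively; assign x12 = True.
Set x2 = True and propagate.
  then x8 is forced to False.
  then x3 is forced to True.
  then x10 is forced to True.
  then x7 is forced to False.
Set x4 = True and propagate.
For the remaining variables, x5 = True, x6 = True, x9 = False, x11 = False, x13 = False works.
Every clause has at least one true literal under this assignment.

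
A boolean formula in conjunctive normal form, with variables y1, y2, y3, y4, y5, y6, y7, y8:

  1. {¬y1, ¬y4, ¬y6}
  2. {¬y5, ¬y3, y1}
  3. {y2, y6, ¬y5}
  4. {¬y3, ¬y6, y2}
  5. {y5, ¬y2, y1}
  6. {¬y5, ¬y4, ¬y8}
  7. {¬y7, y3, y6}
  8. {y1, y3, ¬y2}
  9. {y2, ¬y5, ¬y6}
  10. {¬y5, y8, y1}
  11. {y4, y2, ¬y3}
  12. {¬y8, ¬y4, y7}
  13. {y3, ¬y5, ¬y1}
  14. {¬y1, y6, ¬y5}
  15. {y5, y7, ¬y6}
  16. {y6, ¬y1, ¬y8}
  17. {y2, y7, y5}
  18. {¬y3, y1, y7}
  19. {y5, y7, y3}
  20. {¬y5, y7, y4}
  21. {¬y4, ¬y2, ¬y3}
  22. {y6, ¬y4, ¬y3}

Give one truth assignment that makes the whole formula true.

y1=1  y2=1  y3=0  y4=0  y5=0  y6=1  y7=1  y8=0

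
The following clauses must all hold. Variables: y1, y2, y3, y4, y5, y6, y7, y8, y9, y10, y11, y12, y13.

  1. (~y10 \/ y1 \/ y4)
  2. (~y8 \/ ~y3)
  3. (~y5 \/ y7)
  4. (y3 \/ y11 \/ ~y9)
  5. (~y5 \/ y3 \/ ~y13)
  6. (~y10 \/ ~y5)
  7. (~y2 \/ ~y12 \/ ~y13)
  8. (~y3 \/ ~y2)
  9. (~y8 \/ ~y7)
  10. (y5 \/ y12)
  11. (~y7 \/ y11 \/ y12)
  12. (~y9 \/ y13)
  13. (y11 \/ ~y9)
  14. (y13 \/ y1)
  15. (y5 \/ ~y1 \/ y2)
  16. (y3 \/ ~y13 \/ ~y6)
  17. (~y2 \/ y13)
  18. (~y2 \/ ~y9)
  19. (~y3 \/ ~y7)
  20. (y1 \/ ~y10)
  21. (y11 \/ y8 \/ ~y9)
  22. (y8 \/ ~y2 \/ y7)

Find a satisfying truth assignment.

y1=F, y2=F, y3=F, y4=F, y5=F, y6=F, y7=T, y8=F, y9=T, y10=F, y11=T, y12=T, y13=T

Pure literal: y6 appears only negated; assign y6 = False.
y10 occurs only negated in the remaining clauses — set y10 = False.
Try y1 = False.
  then y13 is forced to True.
Set y2 = False and propagate.
Set y3 = False and propagate.
  then y5 is forced to False.
  then y12 is forced to True.
The remaining clauses are satisfied by y4 = False, y7 = True, y8 = False, y9 = True, y11 = True.
Every clause has at least one true literal under this assignment.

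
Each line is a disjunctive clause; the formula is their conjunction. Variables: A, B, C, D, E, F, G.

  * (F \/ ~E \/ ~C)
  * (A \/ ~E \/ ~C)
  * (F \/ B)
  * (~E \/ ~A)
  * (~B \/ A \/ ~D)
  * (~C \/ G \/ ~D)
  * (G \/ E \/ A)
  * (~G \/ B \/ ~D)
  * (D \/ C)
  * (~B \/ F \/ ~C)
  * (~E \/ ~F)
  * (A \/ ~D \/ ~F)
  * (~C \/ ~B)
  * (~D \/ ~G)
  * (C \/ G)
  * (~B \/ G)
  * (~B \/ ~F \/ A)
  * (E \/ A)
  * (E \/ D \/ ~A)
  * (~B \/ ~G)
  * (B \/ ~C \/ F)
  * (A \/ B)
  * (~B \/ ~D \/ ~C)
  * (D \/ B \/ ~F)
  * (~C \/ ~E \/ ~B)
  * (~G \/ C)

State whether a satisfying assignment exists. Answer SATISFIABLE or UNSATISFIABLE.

UNSATISFIABLE

B = True:
  propagation gives C=False, D=True, A=True, E=False; an empty clause results — contradiction.
B = False:
  propagation gives F=True, E=False, A=True, D=True; an empty clause results — contradiction.
Every branch closes, so no satisfying assignment exists.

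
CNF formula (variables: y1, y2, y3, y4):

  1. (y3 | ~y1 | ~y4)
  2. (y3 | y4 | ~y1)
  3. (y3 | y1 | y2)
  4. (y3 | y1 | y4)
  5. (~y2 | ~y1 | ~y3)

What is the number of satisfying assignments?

7

Satisfying assignments:
  y1=0 y2=0 y3=1 y4=0
  y1=0 y2=0 y3=1 y4=1
  y1=0 y2=1 y3=0 y4=1
  y1=0 y2=1 y3=1 y4=0
  y1=0 y2=1 y3=1 y4=1
  y1=1 y2=0 y3=1 y4=0
  y1=1 y2=0 y3=1 y4=1
Count: 7.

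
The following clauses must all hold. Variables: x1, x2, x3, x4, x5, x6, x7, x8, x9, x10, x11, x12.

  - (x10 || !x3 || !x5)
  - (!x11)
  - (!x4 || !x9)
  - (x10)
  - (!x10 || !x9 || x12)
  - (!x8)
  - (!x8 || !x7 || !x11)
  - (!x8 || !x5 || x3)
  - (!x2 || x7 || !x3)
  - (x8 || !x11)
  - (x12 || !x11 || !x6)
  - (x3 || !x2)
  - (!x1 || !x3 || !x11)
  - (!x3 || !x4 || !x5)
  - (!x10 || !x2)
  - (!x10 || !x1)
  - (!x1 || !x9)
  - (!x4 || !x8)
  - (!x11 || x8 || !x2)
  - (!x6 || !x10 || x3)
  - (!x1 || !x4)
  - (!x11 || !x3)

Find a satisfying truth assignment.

The clause (!x11) is unit: x11 must be False.
(x10) is a unit clause, so x10 = True.
(!x8) is a unit clause, so x8 = False.
The clause (!x2) is unit: x2 must be False.
(!x1) is a unit clause, so x1 = False.
Pure literal: x5 appears only negated; assign x5 = False.
Pure literal: x6 appears only negated; assign x6 = False.
Branch on x4: take x4 = True.
  then x9 is forced to False.
x3, x7, x12 are now unconstrained; take x3 = True, x7 = True, x12 = True.
Every clause has at least one true literal under this assignment.
Check each clause:
  1. (!x5 || !x3 || x10) — x10 is true.
  2. (!x11) — !x11 is true.
  3. (!x4 || !x9) — !x9 is true.
  4. (x10) — x10 is true.
  5. (!x9 || x12 || !x10) — x12 is true.
  6. (!x8) — !x8 is true.
  7. (!x7 || !x11 || !x8) — !x8 is true.
  8. (x3 || !x8 || !x5) — !x8 is true.
  9. (!x2 || x7 || !x3) — !x2 is true.
  10. (!x11 || x8) — !x11 is true.
  11. (x12 || !x6 || !x11) — !x6 is true.
  12. (x3 || !x2) — x3 is true.
  13. (!x1 || !x11 || !x3) — !x11 is true.
  14. (!x5 || !x4 || !x3) — !x5 is true.
  15. (!x10 || !x2) — !x2 is true.
  16. (!x1 || !x10) — !x1 is true.
  17. (!x9 || !x1) — !x1 is true.
  18. (!x4 || !x8) — !x8 is true.
  19. (x8 || !x2 || !x11) — !x11 is true.
  20. (x3 || !x10 || !x6) — !x6 is true.
  21. (!x4 || !x1) — !x1 is true.
  22. (!x11 || !x3) — !x11 is true.

x1 = False, x2 = False, x3 = True, x4 = True, x5 = False, x6 = False, x7 = True, x8 = False, x9 = False, x10 = True, x11 = False, x12 = True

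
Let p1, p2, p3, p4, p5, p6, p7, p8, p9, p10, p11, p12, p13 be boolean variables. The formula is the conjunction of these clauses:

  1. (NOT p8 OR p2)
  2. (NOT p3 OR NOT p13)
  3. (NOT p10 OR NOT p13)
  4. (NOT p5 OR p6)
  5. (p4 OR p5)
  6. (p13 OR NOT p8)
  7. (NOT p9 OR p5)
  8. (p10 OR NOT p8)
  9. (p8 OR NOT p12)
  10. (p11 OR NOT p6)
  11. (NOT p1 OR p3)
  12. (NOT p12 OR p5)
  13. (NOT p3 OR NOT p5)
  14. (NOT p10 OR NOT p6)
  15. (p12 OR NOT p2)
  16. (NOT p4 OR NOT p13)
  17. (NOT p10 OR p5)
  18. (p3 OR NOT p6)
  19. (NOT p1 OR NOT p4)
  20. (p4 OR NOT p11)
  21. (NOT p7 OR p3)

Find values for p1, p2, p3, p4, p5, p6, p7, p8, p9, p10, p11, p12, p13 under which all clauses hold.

Pure literal: p1 appears only negated; assign p1 = False.
p7 occurs only negated in the remaining clauses — set p7 = False.
Branch on p2: take p2 = False.
  then p8 is forced to False.
  then p12 is forced to False.
Branch on p3: take p3 = False.
  then p6 is forced to False.
  then p5 is forced to False.
  then p4 is forced to True.
  then p9 is forced to False.
  then p13 is forced to False.
  then p10 is forced to False.
p11 is now unconstrained; take p11 = True.
Every clause has at least one true literal under this assignment.

p1 = F, p2 = F, p3 = F, p4 = T, p5 = F, p6 = F, p7 = F, p8 = F, p9 = F, p10 = F, p11 = T, p12 = F, p13 = F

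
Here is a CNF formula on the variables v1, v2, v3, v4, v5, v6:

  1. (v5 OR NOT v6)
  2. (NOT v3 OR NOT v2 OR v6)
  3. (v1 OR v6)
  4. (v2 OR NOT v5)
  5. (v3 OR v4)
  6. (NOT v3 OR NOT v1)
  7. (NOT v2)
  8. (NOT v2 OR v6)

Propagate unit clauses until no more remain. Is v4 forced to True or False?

True

Unit clause (NOT v2) sets v2 = False.
From (v2 OR NOT v5) and v2 = False: v5 = False.
(NOT v6 OR v5) with v5 = False leaves only NOT v6, so v6 = False.
(v1 OR v6) with v6 = False leaves only v1, so v1 = True.
In (NOT v1 OR NOT v3), NOT v1 is now false; NOT v3 must hold, so v3 = False.
(v3 OR v4) with v3 = False leaves only v4, so v4 = True.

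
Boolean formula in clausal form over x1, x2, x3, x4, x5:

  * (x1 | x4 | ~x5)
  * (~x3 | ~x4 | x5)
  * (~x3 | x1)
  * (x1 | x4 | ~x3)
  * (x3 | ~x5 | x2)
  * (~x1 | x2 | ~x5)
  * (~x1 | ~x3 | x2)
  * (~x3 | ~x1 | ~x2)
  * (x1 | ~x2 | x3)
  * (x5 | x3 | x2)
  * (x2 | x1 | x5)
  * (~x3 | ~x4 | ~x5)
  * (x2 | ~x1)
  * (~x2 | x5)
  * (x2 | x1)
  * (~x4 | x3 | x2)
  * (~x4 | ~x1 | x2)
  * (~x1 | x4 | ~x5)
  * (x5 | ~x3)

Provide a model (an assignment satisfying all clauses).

x1=True, x2=True, x3=False, x4=True, x5=True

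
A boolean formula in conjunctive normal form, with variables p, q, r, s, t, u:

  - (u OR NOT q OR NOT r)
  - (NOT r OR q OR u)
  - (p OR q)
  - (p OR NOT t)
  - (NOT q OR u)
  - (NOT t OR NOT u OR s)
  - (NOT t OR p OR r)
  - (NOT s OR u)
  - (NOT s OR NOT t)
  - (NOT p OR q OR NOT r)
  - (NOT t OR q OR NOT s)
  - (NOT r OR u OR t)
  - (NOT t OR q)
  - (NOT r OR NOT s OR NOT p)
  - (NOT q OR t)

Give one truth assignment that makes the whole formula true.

p=T  q=F  r=F  s=F  t=F  u=T

Try p = True.
Set q = False and propagate.
  then r is forced to False.
  then t is forced to False.
Set s = False and propagate.
u is now unconstrained; take u = True.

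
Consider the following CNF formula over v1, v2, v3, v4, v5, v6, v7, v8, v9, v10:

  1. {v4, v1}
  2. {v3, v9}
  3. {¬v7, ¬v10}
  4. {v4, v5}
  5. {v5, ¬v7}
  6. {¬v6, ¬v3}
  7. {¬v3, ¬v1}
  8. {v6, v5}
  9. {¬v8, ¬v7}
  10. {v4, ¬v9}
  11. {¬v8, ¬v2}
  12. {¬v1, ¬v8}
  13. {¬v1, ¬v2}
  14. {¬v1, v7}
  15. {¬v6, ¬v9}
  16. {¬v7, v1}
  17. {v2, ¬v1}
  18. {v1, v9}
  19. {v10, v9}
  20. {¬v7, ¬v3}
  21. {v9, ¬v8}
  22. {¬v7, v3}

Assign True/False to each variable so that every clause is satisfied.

v1 = False, v2 = True, v3 = True, v4 = True, v5 = True, v6 = False, v7 = False, v8 = False, v9 = True, v10 = True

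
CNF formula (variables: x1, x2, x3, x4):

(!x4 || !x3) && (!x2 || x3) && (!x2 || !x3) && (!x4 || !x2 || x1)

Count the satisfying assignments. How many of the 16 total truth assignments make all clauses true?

6

The models are:
  x1=0 x2=0 x3=0 x4=0
  x1=0 x2=0 x3=0 x4=1
  x1=0 x2=0 x3=1 x4=0
  x1=1 x2=0 x3=0 x4=0
  x1=1 x2=0 x3=0 x4=1
  x1=1 x2=0 x3=1 x4=0
Count: 6.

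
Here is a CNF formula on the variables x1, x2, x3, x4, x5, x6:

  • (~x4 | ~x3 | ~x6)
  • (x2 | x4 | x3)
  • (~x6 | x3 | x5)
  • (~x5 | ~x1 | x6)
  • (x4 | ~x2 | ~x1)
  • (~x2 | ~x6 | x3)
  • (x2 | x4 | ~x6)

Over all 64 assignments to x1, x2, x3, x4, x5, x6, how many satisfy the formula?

23

Split on x6, then x2.
  x6=T, x2=T: remaining (x1,x3,x4,x5) ∈ {(F,T,F,F); (F,T,F,T)} — 2.
  x6=T, x2=F: remaining (x1,x3,x4,x5) ∈ {(F,F,T,T); (T,F,T,T)} — 2.
  x6=F, x2=T: x3 free; 5 ways for (x1,x4,x5) × 2^1 = 10.
  x6=F, x2=F: 9 of the 16 assignments to (x1,x3,x4,x5) work.
Total: 2 + 2 + 10 + 9 = 23.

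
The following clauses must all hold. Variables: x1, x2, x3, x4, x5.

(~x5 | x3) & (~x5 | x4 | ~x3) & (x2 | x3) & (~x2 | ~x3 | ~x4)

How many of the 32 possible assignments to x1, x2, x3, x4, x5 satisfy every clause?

12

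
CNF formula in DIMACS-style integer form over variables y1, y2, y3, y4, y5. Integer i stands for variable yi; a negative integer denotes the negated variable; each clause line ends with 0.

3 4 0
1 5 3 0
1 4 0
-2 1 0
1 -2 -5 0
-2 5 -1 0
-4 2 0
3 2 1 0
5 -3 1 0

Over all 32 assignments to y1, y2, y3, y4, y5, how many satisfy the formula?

5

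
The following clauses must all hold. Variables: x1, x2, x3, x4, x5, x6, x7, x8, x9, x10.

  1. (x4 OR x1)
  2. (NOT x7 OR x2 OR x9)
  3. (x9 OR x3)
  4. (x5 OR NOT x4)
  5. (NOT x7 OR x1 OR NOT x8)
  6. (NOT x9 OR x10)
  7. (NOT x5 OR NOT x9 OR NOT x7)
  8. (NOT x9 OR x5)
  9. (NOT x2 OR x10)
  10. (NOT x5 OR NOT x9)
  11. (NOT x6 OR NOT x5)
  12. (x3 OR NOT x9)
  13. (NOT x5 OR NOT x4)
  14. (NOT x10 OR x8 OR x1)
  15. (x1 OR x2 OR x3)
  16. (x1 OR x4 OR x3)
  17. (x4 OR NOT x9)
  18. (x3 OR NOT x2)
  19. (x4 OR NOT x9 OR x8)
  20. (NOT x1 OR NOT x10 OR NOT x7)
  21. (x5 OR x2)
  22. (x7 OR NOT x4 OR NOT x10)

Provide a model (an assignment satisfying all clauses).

x1 = 1, x2 = 0, x3 = 1, x4 = 0, x5 = 1, x6 = 0, x7 = 0, x8 = 0, x9 = 0, x10 = 0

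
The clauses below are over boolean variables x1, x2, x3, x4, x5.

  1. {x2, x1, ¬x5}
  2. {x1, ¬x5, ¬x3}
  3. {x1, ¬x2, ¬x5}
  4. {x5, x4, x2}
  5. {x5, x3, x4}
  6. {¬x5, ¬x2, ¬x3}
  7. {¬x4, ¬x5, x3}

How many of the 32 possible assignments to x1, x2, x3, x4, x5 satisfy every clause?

Split on x5, then x2.
  x5=1, x2=1: remaining (x1,x3,x4) ∈ {(1,0,0)} — 1.
  x5=1, x2=0: remaining (x1,x3,x4) ∈ {(1,0,0); (1,1,0); (1,1,1)} — 3.
  x5=0, x2=1: x1 free; 3 ways for (x3,x4) × 2^1 = 6.
  x5=0, x2=0: remaining (x1,x3,x4) ∈ {(0,0,1); (0,1,1); (1,0,1); (1,1,1)} — 4.
Total: 1 + 3 + 6 + 4 = 14.

14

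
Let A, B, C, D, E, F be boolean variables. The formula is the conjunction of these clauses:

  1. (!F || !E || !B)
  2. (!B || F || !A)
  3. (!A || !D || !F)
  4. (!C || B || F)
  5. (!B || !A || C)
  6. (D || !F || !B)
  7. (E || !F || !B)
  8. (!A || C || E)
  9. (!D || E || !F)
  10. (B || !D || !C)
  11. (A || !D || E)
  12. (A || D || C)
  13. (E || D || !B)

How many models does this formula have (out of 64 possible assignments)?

Split on B, then D.
  B=T, D=T: remaining (A,C,E,F) ∈ {(F,F,T,F); (F,T,T,F)} — 2.
  B=T, D=F: remaining (A,C,E,F) ∈ {(F,T,T,F)} — 1.
  B=F, D=T: remaining (A,C,E,F) ∈ {(F,F,T,F); (F,F,T,T); (T,F,T,F)} — 3.
  B=F, D=F: 6 of the 16 assignments to (A,C,E,F) work.
Total: 2 + 1 + 3 + 6 = 12.

12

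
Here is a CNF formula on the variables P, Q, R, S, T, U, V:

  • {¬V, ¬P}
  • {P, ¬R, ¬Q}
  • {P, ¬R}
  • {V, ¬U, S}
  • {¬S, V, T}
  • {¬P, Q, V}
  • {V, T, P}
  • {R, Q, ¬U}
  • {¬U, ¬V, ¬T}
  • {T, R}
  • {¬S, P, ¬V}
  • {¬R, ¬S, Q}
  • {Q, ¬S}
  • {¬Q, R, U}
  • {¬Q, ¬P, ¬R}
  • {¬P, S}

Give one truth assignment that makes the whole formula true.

P=T, Q=T, R=F, S=T, T=T, U=T, V=F

Branch on P: take P = True.
  then V is forced to False.
  then Q is forced to True.
  then R is forced to False.
  then T is forced to True.
  then U is forced to True.
  then S is forced to True.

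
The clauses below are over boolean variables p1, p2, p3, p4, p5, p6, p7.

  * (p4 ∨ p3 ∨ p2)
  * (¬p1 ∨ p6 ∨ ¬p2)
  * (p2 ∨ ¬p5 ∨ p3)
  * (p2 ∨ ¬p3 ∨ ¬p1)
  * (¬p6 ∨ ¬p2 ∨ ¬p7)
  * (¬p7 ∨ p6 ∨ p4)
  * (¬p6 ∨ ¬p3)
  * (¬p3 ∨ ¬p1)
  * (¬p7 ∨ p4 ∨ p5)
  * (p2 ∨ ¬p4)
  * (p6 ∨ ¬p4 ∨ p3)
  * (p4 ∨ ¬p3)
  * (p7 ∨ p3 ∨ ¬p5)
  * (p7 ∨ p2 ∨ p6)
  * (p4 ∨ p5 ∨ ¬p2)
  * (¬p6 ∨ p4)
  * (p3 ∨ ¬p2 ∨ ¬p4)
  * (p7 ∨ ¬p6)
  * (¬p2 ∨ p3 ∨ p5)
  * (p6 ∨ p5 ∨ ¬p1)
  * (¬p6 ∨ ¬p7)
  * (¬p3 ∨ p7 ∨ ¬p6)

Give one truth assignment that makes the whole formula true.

p1=F, p2=T, p3=T, p4=T, p5=F, p6=F, p7=T

Pure literal: p1 appears only negated; assign p1 = False.
Set p2 = True and propagate.
For the remaining variables, p3 = True, p4 = True, p5 = False, p6 = False, p7 = True works.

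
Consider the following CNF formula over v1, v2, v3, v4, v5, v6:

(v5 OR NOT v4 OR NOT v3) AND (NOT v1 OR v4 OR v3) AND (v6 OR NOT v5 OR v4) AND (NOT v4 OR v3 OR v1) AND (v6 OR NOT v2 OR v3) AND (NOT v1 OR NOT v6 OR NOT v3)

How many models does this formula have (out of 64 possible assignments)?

Split on v3, then v4.
  v3=T, v4=T: v2 free; 3 ways for (v1,v5,v6) × 2^1 = 6.
  v3=T, v4=F: v2 free; 4 ways for (v1,v5,v6) × 2^1 = 8.
  v3=F, v4=T: v5 free; 3 ways for (v1,v2,v6) × 2^1 = 6.
  v3=F, v4=F: 5 of the 16 assignments to (v1,v2,v5,v6) work.
Total: 6 + 8 + 6 + 5 = 25.

25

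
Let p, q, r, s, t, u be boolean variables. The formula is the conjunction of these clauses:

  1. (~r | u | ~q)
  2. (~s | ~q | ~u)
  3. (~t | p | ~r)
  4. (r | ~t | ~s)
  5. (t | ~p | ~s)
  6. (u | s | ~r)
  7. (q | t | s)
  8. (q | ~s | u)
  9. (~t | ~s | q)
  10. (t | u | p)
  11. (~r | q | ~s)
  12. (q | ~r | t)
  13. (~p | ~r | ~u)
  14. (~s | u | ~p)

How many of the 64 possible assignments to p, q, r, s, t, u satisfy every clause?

13

Case analysis on s and q:
  s=T, q=T: a clause becomes empty — 0.
  s=T, q=F: remaining (p,r,t,u) ∈ {(F,F,F,T)} — 1.
  s=F, q=T: 8 of the 16 assignments to (p,r,t,u) work.
  s=F, q=F: remaining (p,r,t,u) ∈ {(F,F,T,F); (F,F,T,T); (T,F,T,F); (T,F,T,T)} — 4.
Total: 0 + 1 + 8 + 4 = 13.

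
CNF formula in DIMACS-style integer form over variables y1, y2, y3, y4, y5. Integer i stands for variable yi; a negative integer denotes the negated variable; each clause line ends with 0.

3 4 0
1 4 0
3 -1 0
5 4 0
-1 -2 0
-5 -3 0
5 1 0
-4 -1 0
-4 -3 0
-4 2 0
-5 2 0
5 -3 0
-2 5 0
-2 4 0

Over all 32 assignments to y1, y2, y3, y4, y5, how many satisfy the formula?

1

Satisfying assignments:
  y1=0 y2=1 y3=0 y4=1 y5=1
That's 1 in total.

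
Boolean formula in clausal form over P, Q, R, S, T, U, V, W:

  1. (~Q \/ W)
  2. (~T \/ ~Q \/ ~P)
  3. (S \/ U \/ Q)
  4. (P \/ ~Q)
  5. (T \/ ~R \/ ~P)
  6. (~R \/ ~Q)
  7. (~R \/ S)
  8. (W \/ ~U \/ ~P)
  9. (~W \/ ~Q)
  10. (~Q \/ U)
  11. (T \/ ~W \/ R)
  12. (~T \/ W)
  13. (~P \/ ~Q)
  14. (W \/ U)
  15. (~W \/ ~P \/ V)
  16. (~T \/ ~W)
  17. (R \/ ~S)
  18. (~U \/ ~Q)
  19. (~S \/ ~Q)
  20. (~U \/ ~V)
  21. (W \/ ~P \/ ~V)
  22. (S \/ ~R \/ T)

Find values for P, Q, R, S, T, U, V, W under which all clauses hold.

Branch on P: take P = False.
  then Q is forced to False.
Branch on R: take R = False.
  then S is forced to False.
  then U is forced to True.
  then V is forced to False.
Branch on T: take T = False.
  then W is forced to False.
Every clause has at least one true literal under this assignment.
Check each clause:
  1. (~Q \/ W) — ~Q is true.
  2. (~Q \/ ~P \/ ~T) — ~T is true.
  3. (U \/ S \/ Q) — U is true.
  4. (P \/ ~Q) — ~Q is true.
  5. (T \/ ~R \/ ~P) — ~R is true.
  6. (~R \/ ~Q) — ~R is true.
  7. (S \/ ~R) — ~R is true.
  8. (~U \/ ~P \/ W) — ~P is true.
  9. (~Q \/ ~W) — ~W is true.
  10. (~Q \/ U) — U is true.
  11. (R \/ ~W \/ T) — ~W is true.
  12. (~T \/ W) — ~T is true.
  13. (~Q \/ ~P) — ~Q is true.
  14. (U \/ W) — U is true.
  15. (~W \/ ~P \/ V) — ~W is true.
  16. (~T \/ ~W) — ~W is true.
  17. (~S \/ R) — ~S is true.
  18. (~Q \/ ~U) — ~Q is true.
  19. (~S \/ ~Q) — ~S is true.
  20. (~U \/ ~V) — ~V is true.
  21. (~P \/ ~V \/ W) — ~V is true.
  22. (S \/ ~R \/ T) — ~R is true.

P=False, Q=False, R=False, S=False, T=False, U=True, V=False, W=False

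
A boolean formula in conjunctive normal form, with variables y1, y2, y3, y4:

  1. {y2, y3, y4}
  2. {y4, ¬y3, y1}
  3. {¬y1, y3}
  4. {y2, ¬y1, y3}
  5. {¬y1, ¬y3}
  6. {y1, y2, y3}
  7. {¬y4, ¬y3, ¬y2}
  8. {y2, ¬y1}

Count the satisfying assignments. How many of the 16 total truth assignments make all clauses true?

Satisfying assignments:
  y1=F y2=F y3=T y4=T
  y1=F y2=T y3=F y4=F
  y1=F y2=T y3=F y4=T
Count: 3.

3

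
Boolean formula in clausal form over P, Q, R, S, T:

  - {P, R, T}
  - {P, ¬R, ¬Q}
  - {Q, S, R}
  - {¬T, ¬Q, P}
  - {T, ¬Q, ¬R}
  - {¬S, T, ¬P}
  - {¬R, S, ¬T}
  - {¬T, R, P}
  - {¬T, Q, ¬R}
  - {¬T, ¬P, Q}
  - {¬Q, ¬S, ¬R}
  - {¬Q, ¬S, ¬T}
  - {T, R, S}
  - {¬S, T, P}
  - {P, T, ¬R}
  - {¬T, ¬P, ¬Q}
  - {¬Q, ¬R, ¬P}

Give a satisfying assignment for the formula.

P = T, Q = F, R = T, S = F, T = F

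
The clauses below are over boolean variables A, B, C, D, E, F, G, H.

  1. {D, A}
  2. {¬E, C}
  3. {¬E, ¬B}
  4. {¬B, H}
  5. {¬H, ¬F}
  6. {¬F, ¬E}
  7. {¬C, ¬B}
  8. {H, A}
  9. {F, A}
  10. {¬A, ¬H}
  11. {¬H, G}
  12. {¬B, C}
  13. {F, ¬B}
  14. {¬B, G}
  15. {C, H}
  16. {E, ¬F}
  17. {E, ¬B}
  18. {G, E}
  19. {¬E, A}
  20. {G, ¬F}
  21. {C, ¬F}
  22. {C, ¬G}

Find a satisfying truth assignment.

A=T, B=F, C=T, D=T, E=T, F=F, G=T, H=F

B occurs only negated in the remaining clauses — set B = False.
D occurs only positively in the remaining clauses — set D = True.
Branch on A: take A = True.
  then H is forced to False.
  then C is forced to True.
Set E = True and propagate.
  then F is forced to False.
G is now unconstrained; take G = True.
Every clause has at least one true literal under this assignment.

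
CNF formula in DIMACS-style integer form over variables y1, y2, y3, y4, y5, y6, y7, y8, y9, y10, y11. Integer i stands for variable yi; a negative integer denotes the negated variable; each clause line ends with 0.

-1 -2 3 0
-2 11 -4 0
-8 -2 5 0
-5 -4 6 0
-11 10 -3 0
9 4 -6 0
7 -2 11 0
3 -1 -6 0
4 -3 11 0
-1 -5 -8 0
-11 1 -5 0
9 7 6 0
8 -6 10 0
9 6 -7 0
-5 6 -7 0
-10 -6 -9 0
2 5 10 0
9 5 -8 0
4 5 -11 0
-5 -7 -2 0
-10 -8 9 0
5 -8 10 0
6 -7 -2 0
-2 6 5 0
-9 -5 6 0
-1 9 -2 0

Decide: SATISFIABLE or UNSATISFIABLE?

Branch on y1: take y1 = False.
The remaining clauses are satisfied by y2 = False, y3 = True, y4 = True, y5 = False, y6 = False, y7 = False, y8 = False, y9 = True, y10 = True, y11 = False.
So y1=0, y2=0, y3=1, y4=1, y5=0, y6=0, y7=0, y8=0, y9=1, y10=1, y11=0 is a satisfying assignment.

SATISFIABLE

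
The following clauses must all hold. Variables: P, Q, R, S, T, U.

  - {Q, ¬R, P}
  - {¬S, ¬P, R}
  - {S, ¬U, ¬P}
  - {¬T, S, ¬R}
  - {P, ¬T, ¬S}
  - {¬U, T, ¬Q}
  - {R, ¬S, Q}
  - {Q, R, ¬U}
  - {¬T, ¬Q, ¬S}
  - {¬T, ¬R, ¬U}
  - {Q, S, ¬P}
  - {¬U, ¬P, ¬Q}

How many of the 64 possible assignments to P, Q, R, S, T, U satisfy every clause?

15

Case analysis on Q and S:
  Q=T, S=T: remaining (P,R,T,U) ∈ {(F,F,F,F); (F,T,F,F); (T,T,F,F)} — 3.
  Q=T, S=F: 7 of the 16 assignments to (P,R,T,U) work.
  Q=F, S=T: remaining (P,R,T,U) ∈ {(T,T,F,F); (T,T,F,T); (T,T,T,F)} — 3.
  Q=F, S=F: remaining (P,R,T,U) ∈ {(F,F,F,F); (F,F,T,F)} — 2.
Total: 3 + 7 + 3 + 2 = 15.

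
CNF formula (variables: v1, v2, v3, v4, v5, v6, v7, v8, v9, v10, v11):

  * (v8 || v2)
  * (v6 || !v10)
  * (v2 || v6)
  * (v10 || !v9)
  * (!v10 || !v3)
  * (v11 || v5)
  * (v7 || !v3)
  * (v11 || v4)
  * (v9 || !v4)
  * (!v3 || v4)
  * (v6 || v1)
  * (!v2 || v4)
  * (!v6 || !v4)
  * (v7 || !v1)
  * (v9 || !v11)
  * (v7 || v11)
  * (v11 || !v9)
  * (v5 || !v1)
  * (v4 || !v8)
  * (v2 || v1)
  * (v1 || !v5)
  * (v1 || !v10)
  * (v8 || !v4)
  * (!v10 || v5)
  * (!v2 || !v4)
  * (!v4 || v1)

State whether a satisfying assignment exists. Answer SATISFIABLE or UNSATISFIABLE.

v4 = True:
  propagation gives v9=True, v10=True, v6=True; an empty clause results — contradiction.
v4 = False:
  propagation gives v11=True, v3=False, v2=False, v8=True; an empty clause results — contradiction.
Every branch closes, so no satisfying assignment exists.

UNSATISFIABLE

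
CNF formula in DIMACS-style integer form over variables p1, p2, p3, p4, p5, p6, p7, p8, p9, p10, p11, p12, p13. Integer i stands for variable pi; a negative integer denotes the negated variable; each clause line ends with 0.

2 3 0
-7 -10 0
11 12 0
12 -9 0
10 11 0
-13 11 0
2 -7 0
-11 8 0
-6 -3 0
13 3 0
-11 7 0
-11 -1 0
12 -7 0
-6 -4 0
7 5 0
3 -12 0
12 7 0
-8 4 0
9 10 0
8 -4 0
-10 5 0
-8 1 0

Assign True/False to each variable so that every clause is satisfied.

p1=0, p2=0, p3=1, p4=0, p5=1, p6=0, p7=0, p8=0, p9=1, p10=1, p11=0, p12=1, p13=0

Pure literal: p5 appears only positively; assign p5 = True.
p6 occurs only negated in the remaining clauses — set p6 = False.
Try p1 = False.
  then p8 is forced to False.
  then p11 is forced to False.
  then p12 is forced to True.
  then p10 is forced to True.
  then p7 is forced to False.
  then p13 is forced to False.
  then p3 is forced to True.
  then p4 is forced to False.
p2, p9 are now unconstrained; take p2 = False, p9 = True.
Every clause has at least one true literal under this assignment.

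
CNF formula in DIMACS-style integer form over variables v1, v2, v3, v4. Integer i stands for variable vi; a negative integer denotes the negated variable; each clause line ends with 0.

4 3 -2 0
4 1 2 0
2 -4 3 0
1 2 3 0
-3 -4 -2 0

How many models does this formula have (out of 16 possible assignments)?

8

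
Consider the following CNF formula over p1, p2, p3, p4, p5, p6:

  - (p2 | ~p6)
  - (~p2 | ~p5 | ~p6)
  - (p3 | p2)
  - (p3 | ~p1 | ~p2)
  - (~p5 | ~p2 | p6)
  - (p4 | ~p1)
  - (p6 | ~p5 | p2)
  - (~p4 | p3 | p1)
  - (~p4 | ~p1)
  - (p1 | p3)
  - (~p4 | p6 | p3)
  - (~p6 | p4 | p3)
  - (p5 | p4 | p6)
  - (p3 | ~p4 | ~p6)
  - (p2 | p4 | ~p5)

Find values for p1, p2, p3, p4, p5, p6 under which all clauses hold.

Pure literal: p3 appears only positively; assign p3 = True.
Try p1 = False.
Try p2 = True.
Set p4 = True and propagate.
The remaining clauses are satisfied by p5 = False, p6 = False.

p1=False, p2=True, p3=True, p4=True, p5=False, p6=False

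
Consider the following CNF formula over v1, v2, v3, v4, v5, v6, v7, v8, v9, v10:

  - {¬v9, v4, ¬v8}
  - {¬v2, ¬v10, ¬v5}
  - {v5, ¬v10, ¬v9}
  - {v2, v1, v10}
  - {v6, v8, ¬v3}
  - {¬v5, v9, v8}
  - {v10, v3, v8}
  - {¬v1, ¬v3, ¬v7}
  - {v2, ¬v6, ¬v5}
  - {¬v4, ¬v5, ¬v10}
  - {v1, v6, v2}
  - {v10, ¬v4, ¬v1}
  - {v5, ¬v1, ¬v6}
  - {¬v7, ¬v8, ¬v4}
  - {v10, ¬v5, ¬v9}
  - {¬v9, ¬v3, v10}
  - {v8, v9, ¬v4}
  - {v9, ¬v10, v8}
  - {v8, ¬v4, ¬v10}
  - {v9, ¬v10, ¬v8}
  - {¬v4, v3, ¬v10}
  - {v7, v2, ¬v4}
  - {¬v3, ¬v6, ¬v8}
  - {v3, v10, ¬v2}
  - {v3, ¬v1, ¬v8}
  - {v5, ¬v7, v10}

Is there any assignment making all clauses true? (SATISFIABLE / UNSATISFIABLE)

SATISFIABLE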